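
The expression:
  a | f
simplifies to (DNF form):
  a | f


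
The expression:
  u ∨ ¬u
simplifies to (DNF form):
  True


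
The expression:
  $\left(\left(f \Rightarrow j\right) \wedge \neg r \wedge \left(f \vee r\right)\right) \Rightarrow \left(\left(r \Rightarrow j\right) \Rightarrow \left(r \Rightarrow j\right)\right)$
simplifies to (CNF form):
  $\text{True}$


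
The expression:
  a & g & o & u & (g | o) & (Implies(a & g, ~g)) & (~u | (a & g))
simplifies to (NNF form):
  False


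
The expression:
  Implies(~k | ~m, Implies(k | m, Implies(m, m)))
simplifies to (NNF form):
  True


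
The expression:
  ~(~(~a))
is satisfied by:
  {a: False}


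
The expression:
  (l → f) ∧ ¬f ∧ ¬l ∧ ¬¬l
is never true.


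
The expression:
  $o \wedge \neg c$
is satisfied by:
  {o: True, c: False}


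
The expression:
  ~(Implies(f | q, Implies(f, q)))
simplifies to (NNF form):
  f & ~q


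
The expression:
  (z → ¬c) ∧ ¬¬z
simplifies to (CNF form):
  z ∧ ¬c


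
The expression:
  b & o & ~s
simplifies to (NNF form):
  b & o & ~s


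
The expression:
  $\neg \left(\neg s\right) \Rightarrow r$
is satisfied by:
  {r: True, s: False}
  {s: False, r: False}
  {s: True, r: True}


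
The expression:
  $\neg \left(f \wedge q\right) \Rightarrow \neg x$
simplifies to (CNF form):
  $\left(f \vee \neg x\right) \wedge \left(q \vee \neg x\right)$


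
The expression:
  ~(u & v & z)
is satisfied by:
  {u: False, v: False, z: False}
  {z: True, u: False, v: False}
  {v: True, u: False, z: False}
  {z: True, v: True, u: False}
  {u: True, z: False, v: False}
  {z: True, u: True, v: False}
  {v: True, u: True, z: False}


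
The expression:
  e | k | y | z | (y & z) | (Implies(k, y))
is always true.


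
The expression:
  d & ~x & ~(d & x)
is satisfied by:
  {d: True, x: False}


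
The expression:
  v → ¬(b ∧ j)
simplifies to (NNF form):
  ¬b ∨ ¬j ∨ ¬v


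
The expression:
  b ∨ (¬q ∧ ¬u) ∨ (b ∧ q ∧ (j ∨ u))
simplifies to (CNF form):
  (b ∨ ¬q) ∧ (b ∨ ¬u)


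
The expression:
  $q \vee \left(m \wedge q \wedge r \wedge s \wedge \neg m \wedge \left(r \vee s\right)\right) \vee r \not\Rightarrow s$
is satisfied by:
  {r: True, q: True, s: False}
  {q: True, s: False, r: False}
  {r: True, q: True, s: True}
  {q: True, s: True, r: False}
  {r: True, s: False, q: False}


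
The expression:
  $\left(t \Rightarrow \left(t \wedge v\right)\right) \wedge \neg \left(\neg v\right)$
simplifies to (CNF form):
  $v$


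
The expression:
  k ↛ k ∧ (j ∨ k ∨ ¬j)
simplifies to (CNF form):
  False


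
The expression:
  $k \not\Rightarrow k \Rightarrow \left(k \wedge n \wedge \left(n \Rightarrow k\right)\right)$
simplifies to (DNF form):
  $\text{True}$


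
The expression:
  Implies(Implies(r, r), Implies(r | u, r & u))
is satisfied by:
  {r: False, u: False}
  {u: True, r: True}


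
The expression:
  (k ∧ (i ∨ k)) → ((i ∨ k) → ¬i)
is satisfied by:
  {k: False, i: False}
  {i: True, k: False}
  {k: True, i: False}


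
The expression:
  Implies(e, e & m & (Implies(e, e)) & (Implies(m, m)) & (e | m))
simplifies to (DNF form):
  m | ~e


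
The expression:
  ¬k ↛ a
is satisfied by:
  {a: True, k: False}
  {k: False, a: False}
  {k: True, a: True}


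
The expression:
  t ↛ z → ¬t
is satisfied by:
  {z: True, t: False}
  {t: False, z: False}
  {t: True, z: True}


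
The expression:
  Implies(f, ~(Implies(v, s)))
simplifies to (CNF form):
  (v | ~f) & (~f | ~s)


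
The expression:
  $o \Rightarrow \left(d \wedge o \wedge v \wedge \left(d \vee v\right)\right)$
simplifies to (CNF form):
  $\left(d \vee \neg o\right) \wedge \left(v \vee \neg o\right)$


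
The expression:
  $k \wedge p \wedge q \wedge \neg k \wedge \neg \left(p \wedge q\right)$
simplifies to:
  $\text{False}$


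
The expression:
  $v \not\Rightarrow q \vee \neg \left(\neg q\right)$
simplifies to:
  $q \vee v$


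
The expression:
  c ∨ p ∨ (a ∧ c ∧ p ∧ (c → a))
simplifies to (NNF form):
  c ∨ p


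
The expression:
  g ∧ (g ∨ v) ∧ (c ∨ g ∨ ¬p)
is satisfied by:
  {g: True}


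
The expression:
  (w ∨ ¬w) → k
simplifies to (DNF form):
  k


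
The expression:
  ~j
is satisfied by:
  {j: False}


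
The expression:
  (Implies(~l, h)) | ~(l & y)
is always true.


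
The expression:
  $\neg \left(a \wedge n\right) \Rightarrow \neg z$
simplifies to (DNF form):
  $\left(a \wedge n\right) \vee \neg z$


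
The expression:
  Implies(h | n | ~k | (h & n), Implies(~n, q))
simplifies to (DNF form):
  n | q | (k & ~h)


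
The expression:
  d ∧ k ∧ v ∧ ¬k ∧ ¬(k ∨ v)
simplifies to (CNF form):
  False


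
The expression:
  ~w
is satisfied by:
  {w: False}


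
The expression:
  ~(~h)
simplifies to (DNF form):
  h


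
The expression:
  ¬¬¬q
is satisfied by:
  {q: False}


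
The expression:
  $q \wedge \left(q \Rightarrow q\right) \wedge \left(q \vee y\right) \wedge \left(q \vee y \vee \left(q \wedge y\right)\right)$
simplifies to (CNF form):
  $q$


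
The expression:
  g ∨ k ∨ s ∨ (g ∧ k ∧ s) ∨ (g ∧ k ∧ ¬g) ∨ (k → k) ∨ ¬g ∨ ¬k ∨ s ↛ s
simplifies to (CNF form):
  True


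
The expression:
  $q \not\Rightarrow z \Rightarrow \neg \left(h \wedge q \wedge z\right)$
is always true.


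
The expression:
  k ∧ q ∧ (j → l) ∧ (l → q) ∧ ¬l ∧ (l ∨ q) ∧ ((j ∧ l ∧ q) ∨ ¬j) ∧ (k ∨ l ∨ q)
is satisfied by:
  {q: True, k: True, l: False, j: False}


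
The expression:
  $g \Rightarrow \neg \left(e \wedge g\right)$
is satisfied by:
  {g: False, e: False}
  {e: True, g: False}
  {g: True, e: False}


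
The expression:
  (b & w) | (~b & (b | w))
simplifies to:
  w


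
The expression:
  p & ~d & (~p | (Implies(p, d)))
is never true.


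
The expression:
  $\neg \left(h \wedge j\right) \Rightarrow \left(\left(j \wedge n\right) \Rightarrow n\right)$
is always true.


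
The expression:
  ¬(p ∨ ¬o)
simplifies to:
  o ∧ ¬p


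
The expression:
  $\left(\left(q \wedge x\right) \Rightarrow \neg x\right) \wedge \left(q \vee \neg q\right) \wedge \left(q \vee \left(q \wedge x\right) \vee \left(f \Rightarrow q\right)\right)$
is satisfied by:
  {x: False, f: False, q: False}
  {q: True, x: False, f: False}
  {q: True, f: True, x: False}
  {x: True, f: False, q: False}


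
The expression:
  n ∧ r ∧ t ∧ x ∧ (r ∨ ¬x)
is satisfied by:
  {t: True, r: True, x: True, n: True}


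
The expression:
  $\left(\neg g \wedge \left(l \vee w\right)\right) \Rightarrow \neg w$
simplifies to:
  $g \vee \neg w$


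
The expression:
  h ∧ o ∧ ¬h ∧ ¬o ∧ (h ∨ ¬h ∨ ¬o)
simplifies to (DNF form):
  False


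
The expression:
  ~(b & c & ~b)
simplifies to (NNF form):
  True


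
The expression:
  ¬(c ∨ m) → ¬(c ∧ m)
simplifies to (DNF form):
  True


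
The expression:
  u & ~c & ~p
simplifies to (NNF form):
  u & ~c & ~p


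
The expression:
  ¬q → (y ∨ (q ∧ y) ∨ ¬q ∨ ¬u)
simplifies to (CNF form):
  True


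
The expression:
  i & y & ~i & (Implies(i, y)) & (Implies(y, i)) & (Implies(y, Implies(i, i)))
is never true.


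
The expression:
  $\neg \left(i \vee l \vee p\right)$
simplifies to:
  $\neg i \wedge \neg l \wedge \neg p$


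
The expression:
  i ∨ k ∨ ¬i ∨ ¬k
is always true.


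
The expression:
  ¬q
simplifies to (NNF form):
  ¬q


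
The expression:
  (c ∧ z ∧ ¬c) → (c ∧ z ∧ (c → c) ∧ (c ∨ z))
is always true.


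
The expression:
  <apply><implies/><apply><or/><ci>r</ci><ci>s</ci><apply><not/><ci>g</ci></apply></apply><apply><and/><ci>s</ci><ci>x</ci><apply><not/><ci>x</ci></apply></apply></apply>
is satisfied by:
  {g: True, r: False, s: False}


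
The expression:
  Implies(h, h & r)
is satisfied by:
  {r: True, h: False}
  {h: False, r: False}
  {h: True, r: True}


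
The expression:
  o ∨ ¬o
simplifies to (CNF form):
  True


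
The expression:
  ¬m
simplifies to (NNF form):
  ¬m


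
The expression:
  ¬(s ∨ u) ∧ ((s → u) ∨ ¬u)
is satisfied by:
  {u: False, s: False}


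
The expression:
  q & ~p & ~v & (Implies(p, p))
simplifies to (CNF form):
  q & ~p & ~v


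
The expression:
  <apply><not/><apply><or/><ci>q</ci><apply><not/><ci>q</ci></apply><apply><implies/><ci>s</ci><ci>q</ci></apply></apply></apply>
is never true.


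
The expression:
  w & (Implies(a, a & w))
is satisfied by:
  {w: True}


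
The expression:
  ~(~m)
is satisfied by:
  {m: True}


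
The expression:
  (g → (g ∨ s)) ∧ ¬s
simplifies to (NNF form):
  ¬s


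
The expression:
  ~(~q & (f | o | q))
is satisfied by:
  {q: True, o: False, f: False}
  {f: True, q: True, o: False}
  {q: True, o: True, f: False}
  {f: True, q: True, o: True}
  {f: False, o: False, q: False}


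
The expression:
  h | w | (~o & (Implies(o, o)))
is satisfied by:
  {h: True, w: True, o: False}
  {h: True, w: False, o: False}
  {w: True, h: False, o: False}
  {h: False, w: False, o: False}
  {h: True, o: True, w: True}
  {h: True, o: True, w: False}
  {o: True, w: True, h: False}


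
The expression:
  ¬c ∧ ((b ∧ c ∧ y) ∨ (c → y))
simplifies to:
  ¬c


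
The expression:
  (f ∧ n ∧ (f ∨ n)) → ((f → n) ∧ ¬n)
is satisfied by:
  {n: False, f: False}
  {f: True, n: False}
  {n: True, f: False}


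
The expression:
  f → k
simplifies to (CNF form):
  k ∨ ¬f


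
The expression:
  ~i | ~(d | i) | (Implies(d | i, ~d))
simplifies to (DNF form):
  ~d | ~i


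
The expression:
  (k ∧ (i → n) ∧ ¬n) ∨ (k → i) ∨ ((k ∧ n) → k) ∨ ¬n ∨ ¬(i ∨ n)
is always true.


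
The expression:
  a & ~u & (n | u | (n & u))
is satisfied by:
  {a: True, n: True, u: False}


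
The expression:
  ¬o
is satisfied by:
  {o: False}


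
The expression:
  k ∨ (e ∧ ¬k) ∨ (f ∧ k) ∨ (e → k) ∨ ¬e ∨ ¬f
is always true.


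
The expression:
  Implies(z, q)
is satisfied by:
  {q: True, z: False}
  {z: False, q: False}
  {z: True, q: True}


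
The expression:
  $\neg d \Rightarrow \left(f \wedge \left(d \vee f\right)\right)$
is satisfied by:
  {d: True, f: True}
  {d: True, f: False}
  {f: True, d: False}


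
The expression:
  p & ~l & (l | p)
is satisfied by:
  {p: True, l: False}


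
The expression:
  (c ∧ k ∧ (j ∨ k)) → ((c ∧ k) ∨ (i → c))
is always true.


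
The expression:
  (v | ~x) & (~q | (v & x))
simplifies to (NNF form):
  (v & x) | (~q & ~x)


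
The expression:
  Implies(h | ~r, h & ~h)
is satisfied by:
  {r: True, h: False}


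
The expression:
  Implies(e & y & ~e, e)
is always true.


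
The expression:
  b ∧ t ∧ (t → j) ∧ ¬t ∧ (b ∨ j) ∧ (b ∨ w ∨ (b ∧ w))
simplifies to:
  False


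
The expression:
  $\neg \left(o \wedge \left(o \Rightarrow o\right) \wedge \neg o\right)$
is always true.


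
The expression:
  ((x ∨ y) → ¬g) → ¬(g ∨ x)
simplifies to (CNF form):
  (g ∨ ¬x) ∧ (x ∨ ¬x) ∧ (g ∨ y ∨ ¬g) ∧ (g ∨ y ∨ ¬x) ∧ (g ∨ ¬g ∨ ¬x) ∧ (x ∨ y ∨ ¬g) ∧ (x ∨ y ∨ ¬x) ∧ (x ∨ ¬g ∨ ¬x)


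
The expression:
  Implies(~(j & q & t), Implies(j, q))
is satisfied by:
  {q: True, j: False}
  {j: False, q: False}
  {j: True, q: True}


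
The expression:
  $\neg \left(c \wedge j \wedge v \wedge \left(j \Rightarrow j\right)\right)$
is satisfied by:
  {v: False, c: False, j: False}
  {j: True, v: False, c: False}
  {c: True, v: False, j: False}
  {j: True, c: True, v: False}
  {v: True, j: False, c: False}
  {j: True, v: True, c: False}
  {c: True, v: True, j: False}


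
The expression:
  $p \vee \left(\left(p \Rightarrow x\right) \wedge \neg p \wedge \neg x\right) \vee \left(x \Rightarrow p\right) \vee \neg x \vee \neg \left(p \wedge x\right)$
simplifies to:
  $\text{True}$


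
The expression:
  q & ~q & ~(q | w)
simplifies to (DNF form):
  False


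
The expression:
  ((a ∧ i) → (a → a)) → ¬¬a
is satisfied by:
  {a: True}


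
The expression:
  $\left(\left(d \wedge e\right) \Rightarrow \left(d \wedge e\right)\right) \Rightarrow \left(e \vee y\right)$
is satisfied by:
  {y: True, e: True}
  {y: True, e: False}
  {e: True, y: False}


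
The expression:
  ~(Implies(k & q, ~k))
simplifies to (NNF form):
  k & q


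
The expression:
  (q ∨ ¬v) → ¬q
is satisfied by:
  {q: False}


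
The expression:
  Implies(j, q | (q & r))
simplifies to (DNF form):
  q | ~j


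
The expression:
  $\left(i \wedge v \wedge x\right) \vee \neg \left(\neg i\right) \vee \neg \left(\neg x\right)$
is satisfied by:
  {i: True, x: True}
  {i: True, x: False}
  {x: True, i: False}


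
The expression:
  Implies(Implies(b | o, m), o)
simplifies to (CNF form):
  (b | o) & (o | ~m)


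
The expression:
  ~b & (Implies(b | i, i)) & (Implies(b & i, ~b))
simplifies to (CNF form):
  ~b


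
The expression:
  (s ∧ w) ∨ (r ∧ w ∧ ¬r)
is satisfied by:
  {w: True, s: True}


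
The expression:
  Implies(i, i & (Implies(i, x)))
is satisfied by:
  {x: True, i: False}
  {i: False, x: False}
  {i: True, x: True}


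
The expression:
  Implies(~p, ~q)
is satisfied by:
  {p: True, q: False}
  {q: False, p: False}
  {q: True, p: True}


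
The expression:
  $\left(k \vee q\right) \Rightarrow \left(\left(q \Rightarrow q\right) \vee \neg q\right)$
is always true.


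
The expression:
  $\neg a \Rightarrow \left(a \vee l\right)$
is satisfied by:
  {a: True, l: True}
  {a: True, l: False}
  {l: True, a: False}


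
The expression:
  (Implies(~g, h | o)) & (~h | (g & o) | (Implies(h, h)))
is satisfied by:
  {o: True, g: True, h: True}
  {o: True, g: True, h: False}
  {o: True, h: True, g: False}
  {o: True, h: False, g: False}
  {g: True, h: True, o: False}
  {g: True, h: False, o: False}
  {h: True, g: False, o: False}


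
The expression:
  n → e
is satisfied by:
  {e: True, n: False}
  {n: False, e: False}
  {n: True, e: True}


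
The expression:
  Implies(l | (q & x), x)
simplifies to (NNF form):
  x | ~l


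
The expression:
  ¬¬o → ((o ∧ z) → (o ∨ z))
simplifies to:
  True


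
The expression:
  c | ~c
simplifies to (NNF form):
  True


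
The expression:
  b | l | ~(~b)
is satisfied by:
  {b: True, l: True}
  {b: True, l: False}
  {l: True, b: False}


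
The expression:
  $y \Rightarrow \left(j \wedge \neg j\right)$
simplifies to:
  $\neg y$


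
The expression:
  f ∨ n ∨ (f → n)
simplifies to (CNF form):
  True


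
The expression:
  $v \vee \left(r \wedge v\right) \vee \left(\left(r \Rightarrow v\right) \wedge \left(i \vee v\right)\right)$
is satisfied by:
  {v: True, i: True, r: False}
  {v: True, i: False, r: False}
  {r: True, v: True, i: True}
  {r: True, v: True, i: False}
  {i: True, r: False, v: False}


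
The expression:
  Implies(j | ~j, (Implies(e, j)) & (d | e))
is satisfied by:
  {j: True, d: True, e: False}
  {d: True, e: False, j: False}
  {e: True, j: True, d: True}
  {e: True, j: True, d: False}


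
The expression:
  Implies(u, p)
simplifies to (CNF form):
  p | ~u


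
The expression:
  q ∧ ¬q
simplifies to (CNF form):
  False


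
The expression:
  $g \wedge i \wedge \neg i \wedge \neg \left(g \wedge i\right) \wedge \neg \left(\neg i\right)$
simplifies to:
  $\text{False}$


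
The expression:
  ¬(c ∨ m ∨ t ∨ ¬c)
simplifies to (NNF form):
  False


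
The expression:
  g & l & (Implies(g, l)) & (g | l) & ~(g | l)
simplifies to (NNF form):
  False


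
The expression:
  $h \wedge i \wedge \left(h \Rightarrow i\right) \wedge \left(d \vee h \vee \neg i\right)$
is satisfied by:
  {h: True, i: True}


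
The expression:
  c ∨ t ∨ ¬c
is always true.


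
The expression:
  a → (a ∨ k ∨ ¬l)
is always true.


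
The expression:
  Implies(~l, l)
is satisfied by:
  {l: True}


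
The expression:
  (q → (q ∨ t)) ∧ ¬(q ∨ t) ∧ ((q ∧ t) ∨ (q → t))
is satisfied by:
  {q: False, t: False}


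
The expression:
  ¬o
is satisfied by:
  {o: False}


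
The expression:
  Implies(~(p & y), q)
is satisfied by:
  {q: True, p: True, y: True}
  {q: True, p: True, y: False}
  {q: True, y: True, p: False}
  {q: True, y: False, p: False}
  {p: True, y: True, q: False}


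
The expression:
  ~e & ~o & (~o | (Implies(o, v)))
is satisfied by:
  {e: False, o: False}


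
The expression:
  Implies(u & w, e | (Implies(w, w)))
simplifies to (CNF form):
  True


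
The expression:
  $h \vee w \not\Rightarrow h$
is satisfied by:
  {h: True, w: True}
  {h: True, w: False}
  {w: True, h: False}


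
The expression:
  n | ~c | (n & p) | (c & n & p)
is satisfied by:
  {n: True, c: False}
  {c: False, n: False}
  {c: True, n: True}


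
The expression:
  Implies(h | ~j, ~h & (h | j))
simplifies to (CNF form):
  j & ~h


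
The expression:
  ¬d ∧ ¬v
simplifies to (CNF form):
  ¬d ∧ ¬v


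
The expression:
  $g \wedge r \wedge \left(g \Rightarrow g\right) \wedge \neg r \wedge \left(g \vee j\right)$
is never true.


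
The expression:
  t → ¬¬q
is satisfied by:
  {q: True, t: False}
  {t: False, q: False}
  {t: True, q: True}


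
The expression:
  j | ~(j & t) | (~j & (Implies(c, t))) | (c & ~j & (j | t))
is always true.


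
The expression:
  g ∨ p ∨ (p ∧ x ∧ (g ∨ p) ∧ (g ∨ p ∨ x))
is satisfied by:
  {g: True, p: True}
  {g: True, p: False}
  {p: True, g: False}


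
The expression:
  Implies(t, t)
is always true.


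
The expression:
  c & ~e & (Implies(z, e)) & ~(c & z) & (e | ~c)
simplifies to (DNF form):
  False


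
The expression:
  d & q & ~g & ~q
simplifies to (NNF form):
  False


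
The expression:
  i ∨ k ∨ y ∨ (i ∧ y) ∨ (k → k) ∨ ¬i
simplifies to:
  True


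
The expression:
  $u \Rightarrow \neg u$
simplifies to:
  $\neg u$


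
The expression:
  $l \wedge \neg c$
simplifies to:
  $l \wedge \neg c$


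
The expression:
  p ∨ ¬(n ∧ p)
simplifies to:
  True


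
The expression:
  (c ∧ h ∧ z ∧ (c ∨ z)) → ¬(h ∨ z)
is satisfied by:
  {h: False, c: False, z: False}
  {z: True, h: False, c: False}
  {c: True, h: False, z: False}
  {z: True, c: True, h: False}
  {h: True, z: False, c: False}
  {z: True, h: True, c: False}
  {c: True, h: True, z: False}


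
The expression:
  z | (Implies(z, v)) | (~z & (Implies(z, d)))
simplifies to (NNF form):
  True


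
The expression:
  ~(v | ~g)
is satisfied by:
  {g: True, v: False}


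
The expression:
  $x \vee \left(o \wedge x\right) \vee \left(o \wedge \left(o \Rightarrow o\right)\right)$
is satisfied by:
  {x: True, o: True}
  {x: True, o: False}
  {o: True, x: False}


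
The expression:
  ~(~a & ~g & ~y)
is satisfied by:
  {a: True, y: True, g: True}
  {a: True, y: True, g: False}
  {a: True, g: True, y: False}
  {a: True, g: False, y: False}
  {y: True, g: True, a: False}
  {y: True, g: False, a: False}
  {g: True, y: False, a: False}


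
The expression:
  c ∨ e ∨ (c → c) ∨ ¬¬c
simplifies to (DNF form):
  True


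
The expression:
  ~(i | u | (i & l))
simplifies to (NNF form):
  ~i & ~u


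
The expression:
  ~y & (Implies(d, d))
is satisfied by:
  {y: False}


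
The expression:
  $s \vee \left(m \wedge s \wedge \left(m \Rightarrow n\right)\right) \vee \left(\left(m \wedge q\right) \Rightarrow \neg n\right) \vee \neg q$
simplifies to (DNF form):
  $s \vee \neg m \vee \neg n \vee \neg q$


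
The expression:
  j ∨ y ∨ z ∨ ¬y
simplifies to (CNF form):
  True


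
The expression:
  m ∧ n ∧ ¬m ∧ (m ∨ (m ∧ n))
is never true.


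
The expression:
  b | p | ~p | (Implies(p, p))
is always true.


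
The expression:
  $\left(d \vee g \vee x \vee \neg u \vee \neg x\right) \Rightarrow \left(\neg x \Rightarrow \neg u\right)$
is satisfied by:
  {x: True, u: False}
  {u: False, x: False}
  {u: True, x: True}


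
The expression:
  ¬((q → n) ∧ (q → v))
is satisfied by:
  {q: True, v: False, n: False}
  {q: True, n: True, v: False}
  {q: True, v: True, n: False}


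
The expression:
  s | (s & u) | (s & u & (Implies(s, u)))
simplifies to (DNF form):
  s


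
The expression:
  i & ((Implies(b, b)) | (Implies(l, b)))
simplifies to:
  i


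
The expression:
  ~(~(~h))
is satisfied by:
  {h: False}


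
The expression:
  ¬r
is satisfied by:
  {r: False}


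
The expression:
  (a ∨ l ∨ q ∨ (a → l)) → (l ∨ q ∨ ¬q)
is always true.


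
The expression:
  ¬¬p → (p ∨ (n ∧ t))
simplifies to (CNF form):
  True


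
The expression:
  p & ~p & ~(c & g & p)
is never true.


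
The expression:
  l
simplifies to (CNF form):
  l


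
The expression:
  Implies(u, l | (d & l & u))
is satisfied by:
  {l: True, u: False}
  {u: False, l: False}
  {u: True, l: True}


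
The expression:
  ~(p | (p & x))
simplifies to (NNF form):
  ~p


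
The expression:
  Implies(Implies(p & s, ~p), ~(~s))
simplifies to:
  s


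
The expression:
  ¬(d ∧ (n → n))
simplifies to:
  ¬d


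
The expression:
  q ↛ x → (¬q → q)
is always true.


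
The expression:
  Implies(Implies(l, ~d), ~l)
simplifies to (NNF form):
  d | ~l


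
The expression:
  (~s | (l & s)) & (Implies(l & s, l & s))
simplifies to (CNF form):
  l | ~s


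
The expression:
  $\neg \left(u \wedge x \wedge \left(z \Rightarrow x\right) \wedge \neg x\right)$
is always true.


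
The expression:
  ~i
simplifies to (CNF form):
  ~i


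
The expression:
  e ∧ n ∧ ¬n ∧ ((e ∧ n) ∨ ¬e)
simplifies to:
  False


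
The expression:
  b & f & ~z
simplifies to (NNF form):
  b & f & ~z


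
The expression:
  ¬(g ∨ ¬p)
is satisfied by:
  {p: True, g: False}


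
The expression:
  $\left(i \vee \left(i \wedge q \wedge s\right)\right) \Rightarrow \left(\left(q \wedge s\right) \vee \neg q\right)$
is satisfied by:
  {s: True, q: False, i: False}
  {s: False, q: False, i: False}
  {i: True, s: True, q: False}
  {i: True, s: False, q: False}
  {q: True, s: True, i: False}
  {q: True, s: False, i: False}
  {q: True, i: True, s: True}


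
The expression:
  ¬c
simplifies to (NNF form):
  ¬c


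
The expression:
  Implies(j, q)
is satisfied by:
  {q: True, j: False}
  {j: False, q: False}
  {j: True, q: True}


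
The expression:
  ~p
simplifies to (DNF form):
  ~p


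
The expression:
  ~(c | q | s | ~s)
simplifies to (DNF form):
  False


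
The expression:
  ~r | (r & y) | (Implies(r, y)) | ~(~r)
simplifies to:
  True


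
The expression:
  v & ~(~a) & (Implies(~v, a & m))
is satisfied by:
  {a: True, v: True}


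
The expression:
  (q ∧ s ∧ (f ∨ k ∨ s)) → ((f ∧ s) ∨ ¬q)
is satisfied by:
  {f: True, s: False, q: False}
  {s: False, q: False, f: False}
  {q: True, f: True, s: False}
  {q: True, s: False, f: False}
  {f: True, s: True, q: False}
  {s: True, f: False, q: False}
  {q: True, s: True, f: True}


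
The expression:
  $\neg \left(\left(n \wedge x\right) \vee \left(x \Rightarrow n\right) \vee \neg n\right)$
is never true.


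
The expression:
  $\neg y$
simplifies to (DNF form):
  $\neg y$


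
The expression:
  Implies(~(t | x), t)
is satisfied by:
  {x: True, t: True}
  {x: True, t: False}
  {t: True, x: False}


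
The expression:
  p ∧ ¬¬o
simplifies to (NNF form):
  o ∧ p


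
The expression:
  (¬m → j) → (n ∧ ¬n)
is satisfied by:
  {j: False, m: False}


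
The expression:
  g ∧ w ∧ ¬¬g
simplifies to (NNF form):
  g ∧ w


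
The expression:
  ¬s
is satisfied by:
  {s: False}


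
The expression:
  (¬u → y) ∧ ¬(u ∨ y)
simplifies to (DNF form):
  False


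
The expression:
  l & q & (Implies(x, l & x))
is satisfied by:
  {q: True, l: True}


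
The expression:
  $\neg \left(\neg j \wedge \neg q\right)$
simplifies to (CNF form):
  $j \vee q$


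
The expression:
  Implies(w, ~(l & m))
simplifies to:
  ~l | ~m | ~w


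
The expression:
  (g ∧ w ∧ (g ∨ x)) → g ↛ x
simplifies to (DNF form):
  ¬g ∨ ¬w ∨ ¬x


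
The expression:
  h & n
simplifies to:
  h & n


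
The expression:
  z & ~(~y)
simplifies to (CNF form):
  y & z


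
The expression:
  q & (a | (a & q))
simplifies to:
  a & q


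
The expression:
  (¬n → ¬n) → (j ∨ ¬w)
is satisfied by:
  {j: True, w: False}
  {w: False, j: False}
  {w: True, j: True}


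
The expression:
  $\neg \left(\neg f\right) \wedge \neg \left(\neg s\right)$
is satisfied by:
  {s: True, f: True}


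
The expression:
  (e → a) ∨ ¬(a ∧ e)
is always true.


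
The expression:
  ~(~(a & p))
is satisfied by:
  {a: True, p: True}


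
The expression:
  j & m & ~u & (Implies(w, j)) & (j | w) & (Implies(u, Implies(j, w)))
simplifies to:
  j & m & ~u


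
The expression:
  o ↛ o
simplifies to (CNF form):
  False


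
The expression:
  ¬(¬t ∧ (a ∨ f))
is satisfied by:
  {t: True, a: False, f: False}
  {f: True, t: True, a: False}
  {t: True, a: True, f: False}
  {f: True, t: True, a: True}
  {f: False, a: False, t: False}


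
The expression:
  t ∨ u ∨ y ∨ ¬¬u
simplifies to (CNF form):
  t ∨ u ∨ y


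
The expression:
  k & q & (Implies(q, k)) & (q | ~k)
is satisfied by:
  {q: True, k: True}


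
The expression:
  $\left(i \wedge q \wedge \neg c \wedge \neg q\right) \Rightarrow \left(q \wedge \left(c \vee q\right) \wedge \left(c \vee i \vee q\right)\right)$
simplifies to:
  $\text{True}$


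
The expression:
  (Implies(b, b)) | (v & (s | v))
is always true.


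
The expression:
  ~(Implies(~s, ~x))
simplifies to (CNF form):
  x & ~s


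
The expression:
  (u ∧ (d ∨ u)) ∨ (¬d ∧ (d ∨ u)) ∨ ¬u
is always true.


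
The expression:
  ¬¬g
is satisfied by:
  {g: True}


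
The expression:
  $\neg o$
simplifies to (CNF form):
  $\neg o$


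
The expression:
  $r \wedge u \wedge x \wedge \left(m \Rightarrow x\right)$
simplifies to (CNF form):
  $r \wedge u \wedge x$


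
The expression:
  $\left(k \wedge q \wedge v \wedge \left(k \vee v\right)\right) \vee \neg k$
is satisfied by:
  {q: True, v: True, k: False}
  {q: True, v: False, k: False}
  {v: True, q: False, k: False}
  {q: False, v: False, k: False}
  {q: True, k: True, v: True}


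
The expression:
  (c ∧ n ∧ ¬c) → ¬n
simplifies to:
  True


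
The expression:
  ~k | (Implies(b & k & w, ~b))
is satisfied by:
  {w: False, k: False, b: False}
  {b: True, w: False, k: False}
  {k: True, w: False, b: False}
  {b: True, k: True, w: False}
  {w: True, b: False, k: False}
  {b: True, w: True, k: False}
  {k: True, w: True, b: False}


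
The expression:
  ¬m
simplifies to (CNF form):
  ¬m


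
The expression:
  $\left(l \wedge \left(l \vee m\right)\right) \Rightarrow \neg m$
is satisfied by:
  {l: False, m: False}
  {m: True, l: False}
  {l: True, m: False}


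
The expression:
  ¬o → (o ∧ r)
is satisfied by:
  {o: True}


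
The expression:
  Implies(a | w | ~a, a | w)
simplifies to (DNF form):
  a | w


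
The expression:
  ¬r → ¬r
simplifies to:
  True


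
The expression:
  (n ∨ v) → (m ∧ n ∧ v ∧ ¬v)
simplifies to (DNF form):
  ¬n ∧ ¬v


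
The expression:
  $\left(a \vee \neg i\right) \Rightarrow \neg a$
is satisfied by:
  {a: False}


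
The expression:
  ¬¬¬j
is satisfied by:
  {j: False}


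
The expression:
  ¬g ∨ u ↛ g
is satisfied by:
  {g: False}


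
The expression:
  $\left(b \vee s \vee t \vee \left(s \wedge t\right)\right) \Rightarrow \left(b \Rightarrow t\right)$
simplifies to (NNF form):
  $t \vee \neg b$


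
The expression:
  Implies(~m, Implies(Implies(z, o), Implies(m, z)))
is always true.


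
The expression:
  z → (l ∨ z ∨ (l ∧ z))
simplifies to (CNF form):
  True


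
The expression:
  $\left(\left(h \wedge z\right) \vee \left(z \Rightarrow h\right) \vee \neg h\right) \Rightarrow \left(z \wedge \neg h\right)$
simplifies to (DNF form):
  $z \wedge \neg h$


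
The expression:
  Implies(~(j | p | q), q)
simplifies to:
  j | p | q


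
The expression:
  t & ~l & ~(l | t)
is never true.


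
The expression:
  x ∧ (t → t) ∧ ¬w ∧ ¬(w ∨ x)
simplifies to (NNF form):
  False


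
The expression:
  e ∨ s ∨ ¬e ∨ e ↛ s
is always true.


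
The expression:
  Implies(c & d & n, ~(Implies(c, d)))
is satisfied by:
  {c: False, d: False, n: False}
  {n: True, c: False, d: False}
  {d: True, c: False, n: False}
  {n: True, d: True, c: False}
  {c: True, n: False, d: False}
  {n: True, c: True, d: False}
  {d: True, c: True, n: False}


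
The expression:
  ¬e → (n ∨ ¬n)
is always true.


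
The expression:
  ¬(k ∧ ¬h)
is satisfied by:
  {h: True, k: False}
  {k: False, h: False}
  {k: True, h: True}


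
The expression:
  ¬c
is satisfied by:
  {c: False}


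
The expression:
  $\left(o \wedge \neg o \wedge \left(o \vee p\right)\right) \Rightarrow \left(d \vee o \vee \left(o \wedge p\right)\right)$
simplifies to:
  $\text{True}$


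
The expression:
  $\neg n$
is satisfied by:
  {n: False}


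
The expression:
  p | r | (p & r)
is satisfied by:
  {r: True, p: True}
  {r: True, p: False}
  {p: True, r: False}


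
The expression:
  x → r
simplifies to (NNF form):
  r ∨ ¬x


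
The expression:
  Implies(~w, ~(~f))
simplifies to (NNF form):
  f | w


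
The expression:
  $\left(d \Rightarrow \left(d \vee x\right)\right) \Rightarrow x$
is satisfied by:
  {x: True}


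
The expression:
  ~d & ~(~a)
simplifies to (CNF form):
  a & ~d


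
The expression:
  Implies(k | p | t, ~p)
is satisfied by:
  {p: False}


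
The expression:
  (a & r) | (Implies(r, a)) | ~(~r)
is always true.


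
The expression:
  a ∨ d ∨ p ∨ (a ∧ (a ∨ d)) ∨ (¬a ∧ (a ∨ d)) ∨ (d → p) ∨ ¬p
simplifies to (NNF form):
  True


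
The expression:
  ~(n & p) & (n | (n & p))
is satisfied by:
  {n: True, p: False}


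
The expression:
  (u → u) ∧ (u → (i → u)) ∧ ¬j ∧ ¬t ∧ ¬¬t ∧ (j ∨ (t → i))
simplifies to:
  False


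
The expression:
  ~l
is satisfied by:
  {l: False}


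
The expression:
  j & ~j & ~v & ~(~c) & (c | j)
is never true.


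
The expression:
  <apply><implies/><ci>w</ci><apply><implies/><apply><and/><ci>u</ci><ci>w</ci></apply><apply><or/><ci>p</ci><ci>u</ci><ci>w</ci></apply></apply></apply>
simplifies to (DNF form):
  <true/>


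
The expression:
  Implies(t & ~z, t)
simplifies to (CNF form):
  True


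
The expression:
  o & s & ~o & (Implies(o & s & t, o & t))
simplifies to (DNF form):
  False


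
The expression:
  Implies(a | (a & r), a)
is always true.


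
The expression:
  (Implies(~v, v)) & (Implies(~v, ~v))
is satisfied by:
  {v: True}


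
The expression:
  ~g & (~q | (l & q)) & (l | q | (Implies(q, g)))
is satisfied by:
  {l: True, g: False, q: False}
  {g: False, q: False, l: False}
  {q: True, l: True, g: False}


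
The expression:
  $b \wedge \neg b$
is never true.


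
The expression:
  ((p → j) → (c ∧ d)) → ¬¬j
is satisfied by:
  {j: True, c: False, p: False, d: False}
  {d: True, j: True, c: False, p: False}
  {j: True, c: True, d: False, p: False}
  {d: True, j: True, c: True, p: False}
  {p: True, j: True, d: False, c: False}
  {p: True, j: True, d: True, c: False}
  {p: True, j: True, c: True, d: False}
  {d: True, p: True, j: True, c: True}
  {p: False, c: False, j: False, d: False}
  {d: True, p: False, c: False, j: False}
  {c: True, p: False, j: False, d: False}


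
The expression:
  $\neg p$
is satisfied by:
  {p: False}


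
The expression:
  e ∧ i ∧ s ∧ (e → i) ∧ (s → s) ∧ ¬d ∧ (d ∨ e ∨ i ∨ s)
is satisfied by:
  {i: True, e: True, s: True, d: False}


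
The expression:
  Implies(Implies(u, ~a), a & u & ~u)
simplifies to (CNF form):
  a & u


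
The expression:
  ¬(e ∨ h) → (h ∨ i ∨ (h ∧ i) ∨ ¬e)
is always true.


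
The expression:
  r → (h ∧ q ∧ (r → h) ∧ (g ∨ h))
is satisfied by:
  {h: True, q: True, r: False}
  {h: True, q: False, r: False}
  {q: True, h: False, r: False}
  {h: False, q: False, r: False}
  {r: True, h: True, q: True}


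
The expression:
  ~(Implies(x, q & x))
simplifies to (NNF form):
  x & ~q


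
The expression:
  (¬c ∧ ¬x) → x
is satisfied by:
  {x: True, c: True}
  {x: True, c: False}
  {c: True, x: False}


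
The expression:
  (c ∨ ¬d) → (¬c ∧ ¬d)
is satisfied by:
  {c: False}


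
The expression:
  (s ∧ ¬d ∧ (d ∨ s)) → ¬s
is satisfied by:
  {d: True, s: False}
  {s: False, d: False}
  {s: True, d: True}


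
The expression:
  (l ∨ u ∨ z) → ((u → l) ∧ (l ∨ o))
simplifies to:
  l ∨ (o ∧ ¬u) ∨ (¬u ∧ ¬z)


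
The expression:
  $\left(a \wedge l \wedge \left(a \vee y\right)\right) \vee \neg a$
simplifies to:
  $l \vee \neg a$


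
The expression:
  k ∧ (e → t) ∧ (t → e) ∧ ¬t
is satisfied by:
  {k: True, e: False, t: False}


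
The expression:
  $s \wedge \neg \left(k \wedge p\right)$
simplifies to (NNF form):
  $s \wedge \left(\neg k \vee \neg p\right)$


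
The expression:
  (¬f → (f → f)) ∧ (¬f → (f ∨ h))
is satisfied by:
  {h: True, f: True}
  {h: True, f: False}
  {f: True, h: False}


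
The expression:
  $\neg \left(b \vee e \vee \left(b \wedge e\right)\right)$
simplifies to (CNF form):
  $\neg b \wedge \neg e$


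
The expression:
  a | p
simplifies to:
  a | p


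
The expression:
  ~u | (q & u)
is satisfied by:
  {q: True, u: False}
  {u: False, q: False}
  {u: True, q: True}


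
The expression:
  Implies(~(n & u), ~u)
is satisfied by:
  {n: True, u: False}
  {u: False, n: False}
  {u: True, n: True}


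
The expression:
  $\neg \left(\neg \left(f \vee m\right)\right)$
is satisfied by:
  {m: True, f: True}
  {m: True, f: False}
  {f: True, m: False}


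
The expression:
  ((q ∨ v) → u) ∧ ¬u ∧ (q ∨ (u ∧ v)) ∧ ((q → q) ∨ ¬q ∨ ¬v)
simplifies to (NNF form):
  False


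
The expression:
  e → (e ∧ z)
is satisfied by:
  {z: True, e: False}
  {e: False, z: False}
  {e: True, z: True}


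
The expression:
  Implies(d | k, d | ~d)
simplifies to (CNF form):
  True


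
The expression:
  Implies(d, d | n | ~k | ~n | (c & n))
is always true.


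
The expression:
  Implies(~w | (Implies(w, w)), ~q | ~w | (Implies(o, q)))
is always true.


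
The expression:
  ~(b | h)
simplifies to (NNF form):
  ~b & ~h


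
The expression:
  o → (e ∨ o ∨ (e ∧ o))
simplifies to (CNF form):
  True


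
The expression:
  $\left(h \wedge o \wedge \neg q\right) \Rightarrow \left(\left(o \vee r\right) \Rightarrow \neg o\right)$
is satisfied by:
  {q: True, h: False, o: False}
  {h: False, o: False, q: False}
  {q: True, o: True, h: False}
  {o: True, h: False, q: False}
  {q: True, h: True, o: False}
  {h: True, q: False, o: False}
  {q: True, o: True, h: True}


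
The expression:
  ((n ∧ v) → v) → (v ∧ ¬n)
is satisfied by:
  {v: True, n: False}


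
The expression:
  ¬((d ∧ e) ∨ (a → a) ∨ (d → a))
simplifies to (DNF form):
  False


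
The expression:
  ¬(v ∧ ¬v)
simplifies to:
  True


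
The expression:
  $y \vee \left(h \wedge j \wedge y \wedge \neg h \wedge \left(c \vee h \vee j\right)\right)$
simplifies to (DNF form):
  $y$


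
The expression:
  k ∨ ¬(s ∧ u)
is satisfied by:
  {k: True, s: False, u: False}
  {s: False, u: False, k: False}
  {k: True, u: True, s: False}
  {u: True, s: False, k: False}
  {k: True, s: True, u: False}
  {s: True, k: False, u: False}
  {k: True, u: True, s: True}


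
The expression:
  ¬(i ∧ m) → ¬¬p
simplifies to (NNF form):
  p ∨ (i ∧ m)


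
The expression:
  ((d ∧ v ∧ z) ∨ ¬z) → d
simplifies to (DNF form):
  d ∨ z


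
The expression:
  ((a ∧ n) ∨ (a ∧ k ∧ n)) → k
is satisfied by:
  {k: True, n: False, a: False}
  {k: False, n: False, a: False}
  {a: True, k: True, n: False}
  {a: True, k: False, n: False}
  {n: True, k: True, a: False}
  {n: True, k: False, a: False}
  {n: True, a: True, k: True}


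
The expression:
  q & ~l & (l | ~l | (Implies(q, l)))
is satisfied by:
  {q: True, l: False}


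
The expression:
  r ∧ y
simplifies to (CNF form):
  r ∧ y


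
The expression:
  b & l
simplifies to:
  b & l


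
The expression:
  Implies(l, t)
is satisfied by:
  {t: True, l: False}
  {l: False, t: False}
  {l: True, t: True}


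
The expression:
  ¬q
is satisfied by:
  {q: False}


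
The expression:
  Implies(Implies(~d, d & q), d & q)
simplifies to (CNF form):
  q | ~d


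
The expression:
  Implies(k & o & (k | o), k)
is always true.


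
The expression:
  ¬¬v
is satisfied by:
  {v: True}


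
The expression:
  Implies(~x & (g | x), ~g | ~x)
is always true.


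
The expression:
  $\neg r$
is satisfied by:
  {r: False}


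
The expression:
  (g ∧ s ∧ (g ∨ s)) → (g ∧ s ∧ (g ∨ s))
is always true.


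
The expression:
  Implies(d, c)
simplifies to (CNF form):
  c | ~d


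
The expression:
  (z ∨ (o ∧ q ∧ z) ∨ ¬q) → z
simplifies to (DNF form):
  q ∨ z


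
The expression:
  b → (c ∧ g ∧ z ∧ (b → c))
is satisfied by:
  {z: True, c: True, g: True, b: False}
  {z: True, c: True, g: False, b: False}
  {z: True, g: True, c: False, b: False}
  {z: True, g: False, c: False, b: False}
  {c: True, g: True, z: False, b: False}
  {c: True, g: False, z: False, b: False}
  {g: True, z: False, c: False, b: False}
  {g: False, z: False, c: False, b: False}
  {b: True, z: True, c: True, g: True}


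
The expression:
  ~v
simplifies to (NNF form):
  ~v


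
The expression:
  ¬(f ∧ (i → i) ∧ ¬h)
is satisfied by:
  {h: True, f: False}
  {f: False, h: False}
  {f: True, h: True}
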